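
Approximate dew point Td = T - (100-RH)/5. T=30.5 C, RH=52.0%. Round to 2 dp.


Td = 30.5 - (100-52.0)/5 = 20.90 C

20.90 C


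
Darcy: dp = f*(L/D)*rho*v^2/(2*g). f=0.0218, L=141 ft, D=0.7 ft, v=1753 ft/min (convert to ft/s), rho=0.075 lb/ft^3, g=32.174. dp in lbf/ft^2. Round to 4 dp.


v_fps = 1753/60 = 29.2167 ft/s
dp = 0.0218*(141/0.7)*0.075*29.2167^2/(2*32.174) = 4.3688 lbf/ft^2

4.3688 lbf/ft^2


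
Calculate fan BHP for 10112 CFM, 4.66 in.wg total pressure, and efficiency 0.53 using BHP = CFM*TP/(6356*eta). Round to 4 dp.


BHP = 10112 * 4.66 / (6356 * 0.53) = 13.9882 hp

13.9882 hp


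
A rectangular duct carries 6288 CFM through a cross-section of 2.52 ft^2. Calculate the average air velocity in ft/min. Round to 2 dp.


V = 6288 / 2.52 = 2495.24 ft/min

2495.24 ft/min


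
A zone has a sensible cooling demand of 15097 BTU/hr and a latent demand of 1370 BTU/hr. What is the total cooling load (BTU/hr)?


Qt = 15097 + 1370 = 16467 BTU/hr

16467 BTU/hr


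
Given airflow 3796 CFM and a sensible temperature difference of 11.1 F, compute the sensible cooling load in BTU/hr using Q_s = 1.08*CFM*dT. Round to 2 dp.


Q = 1.08 * 3796 * 11.1 = 45506.45 BTU/hr

45506.45 BTU/hr


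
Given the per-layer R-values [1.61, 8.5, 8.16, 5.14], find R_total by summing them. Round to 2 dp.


R_total = 1.61 + 8.5 + 8.16 + 5.14 = 23.41

23.41


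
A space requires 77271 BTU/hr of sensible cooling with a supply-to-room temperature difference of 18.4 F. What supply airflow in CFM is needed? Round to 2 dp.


CFM = 77271 / (1.08 * 18.4) = 3888.44

3888.44 CFM


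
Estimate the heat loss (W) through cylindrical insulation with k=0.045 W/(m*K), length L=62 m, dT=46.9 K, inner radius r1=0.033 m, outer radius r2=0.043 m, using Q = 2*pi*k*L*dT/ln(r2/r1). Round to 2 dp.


Q = 2*pi*0.045*62*46.9/ln(0.043/0.033) = 3106.10 W

3106.10 W


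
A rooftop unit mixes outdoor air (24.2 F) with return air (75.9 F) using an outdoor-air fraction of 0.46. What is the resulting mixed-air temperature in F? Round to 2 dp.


T_mix = 0.46*24.2 + 0.54*75.9 = 52.12 F

52.12 F


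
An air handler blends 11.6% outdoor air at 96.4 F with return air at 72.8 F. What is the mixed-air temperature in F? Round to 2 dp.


T_mix = 72.8 + (11.6/100)*(96.4-72.8) = 75.54 F

75.54 F


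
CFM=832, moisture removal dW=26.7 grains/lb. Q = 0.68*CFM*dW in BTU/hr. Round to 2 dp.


Q = 0.68 * 832 * 26.7 = 15105.79 BTU/hr

15105.79 BTU/hr


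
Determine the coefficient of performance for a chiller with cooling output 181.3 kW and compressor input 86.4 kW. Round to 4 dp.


COP = 181.3 / 86.4 = 2.0984

2.0984


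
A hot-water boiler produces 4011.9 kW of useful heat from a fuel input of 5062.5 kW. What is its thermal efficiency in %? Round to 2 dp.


eta = (4011.9/5062.5)*100 = 79.25 %

79.25 %


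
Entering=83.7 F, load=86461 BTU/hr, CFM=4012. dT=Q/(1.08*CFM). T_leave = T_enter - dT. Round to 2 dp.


dT = 86461/(1.08*4012) = 19.9543
T_leave = 83.7 - 19.9543 = 63.75 F

63.75 F


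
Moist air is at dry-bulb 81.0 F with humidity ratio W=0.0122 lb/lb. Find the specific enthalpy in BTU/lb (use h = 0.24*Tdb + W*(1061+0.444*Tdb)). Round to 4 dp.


h = 0.24*81.0 + 0.0122*(1061+0.444*81.0) = 32.8230 BTU/lb

32.8230 BTU/lb


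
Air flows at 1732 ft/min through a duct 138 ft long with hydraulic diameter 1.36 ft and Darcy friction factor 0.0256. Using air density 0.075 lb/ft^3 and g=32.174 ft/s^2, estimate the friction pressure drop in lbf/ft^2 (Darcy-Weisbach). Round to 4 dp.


v_fps = 1732/60 = 28.8667 ft/s
dp = 0.0256*(138/1.36)*0.075*28.8667^2/(2*32.174) = 2.5229 lbf/ft^2

2.5229 lbf/ft^2


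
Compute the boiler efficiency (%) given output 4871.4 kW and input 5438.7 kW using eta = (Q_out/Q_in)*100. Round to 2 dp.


eta = (4871.4/5438.7)*100 = 89.57 %

89.57 %


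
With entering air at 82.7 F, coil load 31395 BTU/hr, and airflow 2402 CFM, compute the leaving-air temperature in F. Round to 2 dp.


dT = 31395/(1.08*2402) = 12.1022
T_leave = 82.7 - 12.1022 = 70.60 F

70.60 F


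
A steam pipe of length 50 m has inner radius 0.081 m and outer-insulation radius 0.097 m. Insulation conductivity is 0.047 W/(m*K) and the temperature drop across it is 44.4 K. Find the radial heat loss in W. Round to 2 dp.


Q = 2*pi*0.047*50*44.4/ln(0.097/0.081) = 3636.86 W

3636.86 W


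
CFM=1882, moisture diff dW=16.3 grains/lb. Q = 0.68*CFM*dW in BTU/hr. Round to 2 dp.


Q = 0.68 * 1882 * 16.3 = 20860.09 BTU/hr

20860.09 BTU/hr


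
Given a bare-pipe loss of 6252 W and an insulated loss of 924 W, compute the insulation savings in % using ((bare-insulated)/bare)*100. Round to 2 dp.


Savings = ((6252-924)/6252)*100 = 85.22 %

85.22 %


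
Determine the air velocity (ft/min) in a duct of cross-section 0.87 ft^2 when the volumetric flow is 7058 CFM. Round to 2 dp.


V = 7058 / 0.87 = 8112.64 ft/min

8112.64 ft/min


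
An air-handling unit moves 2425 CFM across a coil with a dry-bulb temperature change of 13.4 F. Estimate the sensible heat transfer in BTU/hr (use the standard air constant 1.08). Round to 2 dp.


Q = 1.08 * 2425 * 13.4 = 35094.60 BTU/hr

35094.60 BTU/hr


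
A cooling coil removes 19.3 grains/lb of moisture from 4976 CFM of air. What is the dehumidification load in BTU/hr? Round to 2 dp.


Q = 0.68 * 4976 * 19.3 = 65305.02 BTU/hr

65305.02 BTU/hr


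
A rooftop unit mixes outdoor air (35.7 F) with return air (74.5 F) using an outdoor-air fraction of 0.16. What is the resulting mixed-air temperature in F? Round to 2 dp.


T_mix = 0.16*35.7 + 0.84*74.5 = 68.29 F

68.29 F


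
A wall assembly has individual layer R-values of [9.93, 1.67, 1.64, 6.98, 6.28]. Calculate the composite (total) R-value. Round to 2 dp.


R_total = 9.93 + 1.67 + 1.64 + 6.98 + 6.28 = 26.50

26.50


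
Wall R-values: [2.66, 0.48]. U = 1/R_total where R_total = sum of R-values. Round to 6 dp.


R_total = 2.66 + 0.48 = 3.14
U = 1/3.14 = 0.318471

0.318471


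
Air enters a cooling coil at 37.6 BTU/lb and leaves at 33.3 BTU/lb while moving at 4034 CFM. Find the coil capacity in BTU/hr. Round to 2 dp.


Q = 4.5 * 4034 * (37.6 - 33.3) = 78057.90 BTU/hr

78057.90 BTU/hr


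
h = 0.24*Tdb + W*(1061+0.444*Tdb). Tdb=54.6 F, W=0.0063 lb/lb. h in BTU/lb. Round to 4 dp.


h = 0.24*54.6 + 0.0063*(1061+0.444*54.6) = 19.9410 BTU/lb

19.9410 BTU/lb


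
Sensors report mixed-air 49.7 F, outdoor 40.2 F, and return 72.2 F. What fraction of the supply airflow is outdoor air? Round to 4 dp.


frac = (49.7 - 72.2) / (40.2 - 72.2) = 0.7031

0.7031


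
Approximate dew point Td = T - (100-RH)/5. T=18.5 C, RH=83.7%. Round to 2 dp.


Td = 18.5 - (100-83.7)/5 = 15.24 C

15.24 C


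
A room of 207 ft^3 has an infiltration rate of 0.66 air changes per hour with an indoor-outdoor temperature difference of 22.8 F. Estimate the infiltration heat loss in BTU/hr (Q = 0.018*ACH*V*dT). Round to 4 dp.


Q = 0.018 * 0.66 * 207 * 22.8 = 56.0688 BTU/hr

56.0688 BTU/hr


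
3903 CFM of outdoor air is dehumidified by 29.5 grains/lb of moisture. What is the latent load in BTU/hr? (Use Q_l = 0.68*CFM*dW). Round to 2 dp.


Q = 0.68 * 3903 * 29.5 = 78294.18 BTU/hr

78294.18 BTU/hr


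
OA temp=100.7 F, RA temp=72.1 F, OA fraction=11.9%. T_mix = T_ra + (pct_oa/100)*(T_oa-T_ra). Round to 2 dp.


T_mix = 72.1 + (11.9/100)*(100.7-72.1) = 75.50 F

75.50 F


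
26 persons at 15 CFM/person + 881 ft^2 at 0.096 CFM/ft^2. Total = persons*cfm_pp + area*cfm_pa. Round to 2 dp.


Total = 26*15 + 881*0.096 = 474.58 CFM

474.58 CFM


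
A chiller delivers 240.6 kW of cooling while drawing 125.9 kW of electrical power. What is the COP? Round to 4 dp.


COP = 240.6 / 125.9 = 1.9110

1.9110


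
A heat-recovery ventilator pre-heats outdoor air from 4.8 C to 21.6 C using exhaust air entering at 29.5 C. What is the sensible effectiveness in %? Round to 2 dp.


eff = (21.6-4.8)/(29.5-4.8)*100 = 68.02 %

68.02 %


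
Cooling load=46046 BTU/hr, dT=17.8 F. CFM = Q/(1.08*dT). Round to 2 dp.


CFM = 46046 / (1.08 * 17.8) = 2395.24

2395.24 CFM


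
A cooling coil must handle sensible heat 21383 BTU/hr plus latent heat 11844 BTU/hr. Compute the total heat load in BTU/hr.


Qt = 21383 + 11844 = 33227 BTU/hr

33227 BTU/hr


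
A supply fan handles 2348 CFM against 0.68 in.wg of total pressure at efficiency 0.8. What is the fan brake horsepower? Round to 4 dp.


BHP = 2348 * 0.68 / (6356 * 0.8) = 0.3140 hp

0.3140 hp


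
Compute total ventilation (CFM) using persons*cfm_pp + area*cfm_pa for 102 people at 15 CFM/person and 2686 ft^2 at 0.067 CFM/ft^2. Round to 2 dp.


Total = 102*15 + 2686*0.067 = 1709.96 CFM

1709.96 CFM


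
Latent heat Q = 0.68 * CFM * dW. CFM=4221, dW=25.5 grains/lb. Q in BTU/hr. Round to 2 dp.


Q = 0.68 * 4221 * 25.5 = 73192.14 BTU/hr

73192.14 BTU/hr


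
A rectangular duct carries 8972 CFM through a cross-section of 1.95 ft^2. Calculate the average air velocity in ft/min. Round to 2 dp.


V = 8972 / 1.95 = 4601.03 ft/min

4601.03 ft/min


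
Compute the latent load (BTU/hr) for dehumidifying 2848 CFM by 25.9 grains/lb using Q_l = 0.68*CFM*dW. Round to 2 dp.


Q = 0.68 * 2848 * 25.9 = 50158.98 BTU/hr

50158.98 BTU/hr


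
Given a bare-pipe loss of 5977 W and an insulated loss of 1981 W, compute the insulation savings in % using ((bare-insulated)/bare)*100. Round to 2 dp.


Savings = ((5977-1981)/5977)*100 = 66.86 %

66.86 %


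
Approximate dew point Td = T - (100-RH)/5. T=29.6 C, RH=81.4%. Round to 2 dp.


Td = 29.6 - (100-81.4)/5 = 25.88 C

25.88 C


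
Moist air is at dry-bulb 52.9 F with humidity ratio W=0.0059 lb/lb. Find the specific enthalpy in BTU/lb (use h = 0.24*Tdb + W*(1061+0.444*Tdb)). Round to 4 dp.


h = 0.24*52.9 + 0.0059*(1061+0.444*52.9) = 19.0945 BTU/lb

19.0945 BTU/lb


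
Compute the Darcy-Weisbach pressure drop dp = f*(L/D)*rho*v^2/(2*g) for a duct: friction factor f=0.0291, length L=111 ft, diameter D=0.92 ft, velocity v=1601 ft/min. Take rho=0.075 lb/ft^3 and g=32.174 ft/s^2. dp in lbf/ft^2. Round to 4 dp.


v_fps = 1601/60 = 26.6833 ft/s
dp = 0.0291*(111/0.92)*0.075*26.6833^2/(2*32.174) = 2.9136 lbf/ft^2

2.9136 lbf/ft^2


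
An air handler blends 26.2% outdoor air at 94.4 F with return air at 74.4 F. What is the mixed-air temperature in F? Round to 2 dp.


T_mix = 74.4 + (26.2/100)*(94.4-74.4) = 79.64 F

79.64 F


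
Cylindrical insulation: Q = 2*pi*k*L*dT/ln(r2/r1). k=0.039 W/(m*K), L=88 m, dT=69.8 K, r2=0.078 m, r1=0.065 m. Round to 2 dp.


Q = 2*pi*0.039*88*69.8/ln(0.078/0.065) = 8255.52 W

8255.52 W


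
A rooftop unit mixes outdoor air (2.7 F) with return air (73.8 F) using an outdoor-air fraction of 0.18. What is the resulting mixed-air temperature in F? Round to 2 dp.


T_mix = 0.18*2.7 + 0.82*73.8 = 61.00 F

61.00 F


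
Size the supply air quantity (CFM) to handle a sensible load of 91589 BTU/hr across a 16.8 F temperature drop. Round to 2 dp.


CFM = 91589 / (1.08 * 16.8) = 5047.89

5047.89 CFM


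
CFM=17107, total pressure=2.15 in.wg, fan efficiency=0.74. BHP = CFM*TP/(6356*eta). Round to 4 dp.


BHP = 17107 * 2.15 / (6356 * 0.74) = 7.8198 hp

7.8198 hp


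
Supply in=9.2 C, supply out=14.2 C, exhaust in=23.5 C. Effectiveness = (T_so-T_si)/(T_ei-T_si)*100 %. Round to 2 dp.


eff = (14.2-9.2)/(23.5-9.2)*100 = 34.97 %

34.97 %


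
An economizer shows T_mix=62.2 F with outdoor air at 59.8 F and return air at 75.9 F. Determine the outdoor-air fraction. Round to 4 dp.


frac = (62.2 - 75.9) / (59.8 - 75.9) = 0.8509

0.8509


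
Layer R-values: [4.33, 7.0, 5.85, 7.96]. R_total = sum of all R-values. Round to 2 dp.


R_total = 4.33 + 7.0 + 5.85 + 7.96 = 25.14

25.14


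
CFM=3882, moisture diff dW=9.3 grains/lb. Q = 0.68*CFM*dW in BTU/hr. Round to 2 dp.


Q = 0.68 * 3882 * 9.3 = 24549.77 BTU/hr

24549.77 BTU/hr


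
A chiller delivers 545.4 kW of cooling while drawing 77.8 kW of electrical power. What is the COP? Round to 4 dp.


COP = 545.4 / 77.8 = 7.0103

7.0103


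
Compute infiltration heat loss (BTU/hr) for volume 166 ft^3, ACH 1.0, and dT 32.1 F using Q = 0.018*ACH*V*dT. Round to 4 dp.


Q = 0.018 * 1.0 * 166 * 32.1 = 95.9148 BTU/hr

95.9148 BTU/hr


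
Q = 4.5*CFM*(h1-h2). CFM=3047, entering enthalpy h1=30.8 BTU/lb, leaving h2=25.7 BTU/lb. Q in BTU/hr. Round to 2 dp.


Q = 4.5 * 3047 * (30.8 - 25.7) = 69928.65 BTU/hr

69928.65 BTU/hr


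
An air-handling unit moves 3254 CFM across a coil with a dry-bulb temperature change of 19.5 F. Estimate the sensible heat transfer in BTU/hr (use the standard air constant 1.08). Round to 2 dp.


Q = 1.08 * 3254 * 19.5 = 68529.24 BTU/hr

68529.24 BTU/hr


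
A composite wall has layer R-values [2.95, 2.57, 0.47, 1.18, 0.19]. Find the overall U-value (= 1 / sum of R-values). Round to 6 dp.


R_total = 2.95 + 2.57 + 0.47 + 1.18 + 0.19 = 7.36
U = 1/7.36 = 0.135870

0.135870


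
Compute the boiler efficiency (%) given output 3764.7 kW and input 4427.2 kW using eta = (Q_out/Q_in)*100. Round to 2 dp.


eta = (3764.7/4427.2)*100 = 85.04 %

85.04 %


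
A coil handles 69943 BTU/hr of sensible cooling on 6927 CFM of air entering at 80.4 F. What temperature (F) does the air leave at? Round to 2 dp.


dT = 69943/(1.08*6927) = 9.3492
T_leave = 80.4 - 9.3492 = 71.05 F

71.05 F


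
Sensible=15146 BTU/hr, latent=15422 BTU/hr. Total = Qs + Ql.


Qt = 15146 + 15422 = 30568 BTU/hr

30568 BTU/hr


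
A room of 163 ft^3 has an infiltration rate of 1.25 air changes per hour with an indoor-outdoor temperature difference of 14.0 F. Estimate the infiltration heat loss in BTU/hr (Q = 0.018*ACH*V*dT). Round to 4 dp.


Q = 0.018 * 1.25 * 163 * 14.0 = 51.3450 BTU/hr

51.3450 BTU/hr


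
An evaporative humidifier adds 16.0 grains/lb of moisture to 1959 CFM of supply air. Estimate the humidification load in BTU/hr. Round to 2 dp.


Q = 0.68 * 1959 * 16.0 = 21313.92 BTU/hr

21313.92 BTU/hr


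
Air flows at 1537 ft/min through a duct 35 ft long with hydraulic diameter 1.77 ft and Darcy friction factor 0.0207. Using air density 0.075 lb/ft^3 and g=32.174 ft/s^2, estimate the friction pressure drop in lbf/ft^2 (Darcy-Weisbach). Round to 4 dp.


v_fps = 1537/60 = 25.6167 ft/s
dp = 0.0207*(35/1.77)*0.075*25.6167^2/(2*32.174) = 0.3131 lbf/ft^2

0.3131 lbf/ft^2


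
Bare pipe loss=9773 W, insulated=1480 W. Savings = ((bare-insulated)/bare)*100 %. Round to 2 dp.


Savings = ((9773-1480)/9773)*100 = 84.86 %

84.86 %


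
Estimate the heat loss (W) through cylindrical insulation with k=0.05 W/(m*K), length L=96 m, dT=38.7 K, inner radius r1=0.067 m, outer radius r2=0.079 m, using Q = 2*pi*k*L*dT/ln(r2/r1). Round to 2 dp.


Q = 2*pi*0.05*96*38.7/ln(0.079/0.067) = 7084.23 W

7084.23 W


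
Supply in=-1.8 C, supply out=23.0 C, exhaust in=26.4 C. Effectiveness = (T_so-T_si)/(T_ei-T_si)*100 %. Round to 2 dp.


eff = (23.0-(-1.8))/(26.4-(-1.8))*100 = 87.94 %

87.94 %


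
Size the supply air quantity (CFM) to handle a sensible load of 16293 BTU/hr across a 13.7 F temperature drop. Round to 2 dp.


CFM = 16293 / (1.08 * 13.7) = 1101.18

1101.18 CFM


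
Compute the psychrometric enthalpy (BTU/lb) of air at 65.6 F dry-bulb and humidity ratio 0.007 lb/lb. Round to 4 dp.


h = 0.24*65.6 + 0.007*(1061+0.444*65.6) = 23.3749 BTU/lb

23.3749 BTU/lb


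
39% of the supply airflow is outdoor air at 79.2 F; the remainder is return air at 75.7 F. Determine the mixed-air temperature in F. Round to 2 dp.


T_mix = 0.39*79.2 + 0.61*75.7 = 77.07 F

77.07 F


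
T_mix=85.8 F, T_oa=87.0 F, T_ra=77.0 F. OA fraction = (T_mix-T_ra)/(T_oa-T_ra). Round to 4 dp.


frac = (85.8 - 77.0) / (87.0 - 77.0) = 0.8800

0.8800


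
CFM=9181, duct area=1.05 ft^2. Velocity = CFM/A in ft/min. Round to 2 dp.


V = 9181 / 1.05 = 8743.81 ft/min

8743.81 ft/min


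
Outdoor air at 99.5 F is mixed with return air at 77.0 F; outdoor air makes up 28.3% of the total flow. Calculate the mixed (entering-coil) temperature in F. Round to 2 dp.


T_mix = 77.0 + (28.3/100)*(99.5-77.0) = 83.37 F

83.37 F


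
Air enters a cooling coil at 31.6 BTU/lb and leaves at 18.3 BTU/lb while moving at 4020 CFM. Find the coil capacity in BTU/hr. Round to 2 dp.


Q = 4.5 * 4020 * (31.6 - 18.3) = 240597.00 BTU/hr

240597.00 BTU/hr


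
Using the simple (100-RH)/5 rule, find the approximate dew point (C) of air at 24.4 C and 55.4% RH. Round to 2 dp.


Td = 24.4 - (100-55.4)/5 = 15.48 C

15.48 C


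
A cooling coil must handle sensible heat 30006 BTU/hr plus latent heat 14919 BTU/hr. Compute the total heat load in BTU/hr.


Qt = 30006 + 14919 = 44925 BTU/hr

44925 BTU/hr


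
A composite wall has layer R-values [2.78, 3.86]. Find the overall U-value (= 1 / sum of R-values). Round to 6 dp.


R_total = 2.78 + 3.86 = 6.64
U = 1/6.64 = 0.150602

0.150602


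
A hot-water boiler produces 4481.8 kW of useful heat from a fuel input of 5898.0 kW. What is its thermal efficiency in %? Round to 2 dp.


eta = (4481.8/5898.0)*100 = 75.99 %

75.99 %


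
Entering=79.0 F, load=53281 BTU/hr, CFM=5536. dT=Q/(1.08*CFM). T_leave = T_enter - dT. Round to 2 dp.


dT = 53281/(1.08*5536) = 8.9115
T_leave = 79.0 - 8.9115 = 70.09 F

70.09 F


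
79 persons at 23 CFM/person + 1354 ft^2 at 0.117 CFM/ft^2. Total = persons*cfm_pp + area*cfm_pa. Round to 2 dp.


Total = 79*23 + 1354*0.117 = 1975.42 CFM

1975.42 CFM


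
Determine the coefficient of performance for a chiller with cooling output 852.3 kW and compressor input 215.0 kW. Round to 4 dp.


COP = 852.3 / 215.0 = 3.9642

3.9642


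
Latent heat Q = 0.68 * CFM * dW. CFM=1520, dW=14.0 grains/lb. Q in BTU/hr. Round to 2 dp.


Q = 0.68 * 1520 * 14.0 = 14470.40 BTU/hr

14470.40 BTU/hr


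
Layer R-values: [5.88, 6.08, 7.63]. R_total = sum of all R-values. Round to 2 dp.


R_total = 5.88 + 6.08 + 7.63 = 19.59

19.59


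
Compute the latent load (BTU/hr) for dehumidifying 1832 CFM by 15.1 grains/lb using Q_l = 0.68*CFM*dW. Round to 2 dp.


Q = 0.68 * 1832 * 15.1 = 18810.98 BTU/hr

18810.98 BTU/hr


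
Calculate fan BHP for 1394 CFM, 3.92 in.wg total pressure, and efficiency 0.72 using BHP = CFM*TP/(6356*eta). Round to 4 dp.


BHP = 1394 * 3.92 / (6356 * 0.72) = 1.1941 hp

1.1941 hp


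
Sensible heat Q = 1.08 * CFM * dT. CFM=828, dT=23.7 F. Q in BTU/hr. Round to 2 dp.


Q = 1.08 * 828 * 23.7 = 21193.49 BTU/hr

21193.49 BTU/hr


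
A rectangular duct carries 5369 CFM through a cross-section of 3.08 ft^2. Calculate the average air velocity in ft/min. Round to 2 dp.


V = 5369 / 3.08 = 1743.18 ft/min

1743.18 ft/min


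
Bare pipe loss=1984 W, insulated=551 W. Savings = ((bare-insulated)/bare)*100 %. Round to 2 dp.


Savings = ((1984-551)/1984)*100 = 72.23 %

72.23 %


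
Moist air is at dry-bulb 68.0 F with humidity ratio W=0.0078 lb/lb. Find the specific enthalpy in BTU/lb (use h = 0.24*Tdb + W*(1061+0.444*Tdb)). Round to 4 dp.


h = 0.24*68.0 + 0.0078*(1061+0.444*68.0) = 24.8313 BTU/lb

24.8313 BTU/lb


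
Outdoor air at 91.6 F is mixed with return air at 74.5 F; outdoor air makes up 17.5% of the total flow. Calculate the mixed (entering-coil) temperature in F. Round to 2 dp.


T_mix = 74.5 + (17.5/100)*(91.6-74.5) = 77.49 F

77.49 F


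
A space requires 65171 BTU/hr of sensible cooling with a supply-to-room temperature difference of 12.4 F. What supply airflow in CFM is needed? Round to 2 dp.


CFM = 65171 / (1.08 * 12.4) = 4866.41

4866.41 CFM


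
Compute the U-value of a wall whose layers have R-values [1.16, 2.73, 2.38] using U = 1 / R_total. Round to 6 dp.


R_total = 1.16 + 2.73 + 2.38 = 6.27
U = 1/6.27 = 0.159490

0.159490


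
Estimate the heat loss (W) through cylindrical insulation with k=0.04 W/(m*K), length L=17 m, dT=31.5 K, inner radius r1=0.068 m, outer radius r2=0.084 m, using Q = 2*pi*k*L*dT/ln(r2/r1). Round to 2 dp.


Q = 2*pi*0.04*17*31.5/ln(0.084/0.068) = 636.91 W

636.91 W


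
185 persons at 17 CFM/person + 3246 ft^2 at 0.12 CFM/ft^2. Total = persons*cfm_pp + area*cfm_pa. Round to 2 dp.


Total = 185*17 + 3246*0.12 = 3534.52 CFM

3534.52 CFM


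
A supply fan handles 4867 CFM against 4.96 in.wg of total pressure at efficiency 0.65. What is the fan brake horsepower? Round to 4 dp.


BHP = 4867 * 4.96 / (6356 * 0.65) = 5.8431 hp

5.8431 hp


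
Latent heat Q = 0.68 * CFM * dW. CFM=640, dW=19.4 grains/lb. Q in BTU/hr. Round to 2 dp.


Q = 0.68 * 640 * 19.4 = 8442.88 BTU/hr

8442.88 BTU/hr


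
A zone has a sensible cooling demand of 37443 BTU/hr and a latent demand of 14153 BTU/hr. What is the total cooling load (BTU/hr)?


Qt = 37443 + 14153 = 51596 BTU/hr

51596 BTU/hr


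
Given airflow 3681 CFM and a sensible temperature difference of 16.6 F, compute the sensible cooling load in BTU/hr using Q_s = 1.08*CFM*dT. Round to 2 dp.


Q = 1.08 * 3681 * 16.6 = 65992.97 BTU/hr

65992.97 BTU/hr


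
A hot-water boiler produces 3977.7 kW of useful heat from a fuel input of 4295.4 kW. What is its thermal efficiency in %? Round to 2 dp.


eta = (3977.7/4295.4)*100 = 92.60 %

92.60 %


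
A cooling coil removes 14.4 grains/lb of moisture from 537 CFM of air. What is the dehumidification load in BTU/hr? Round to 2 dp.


Q = 0.68 * 537 * 14.4 = 5258.30 BTU/hr

5258.30 BTU/hr


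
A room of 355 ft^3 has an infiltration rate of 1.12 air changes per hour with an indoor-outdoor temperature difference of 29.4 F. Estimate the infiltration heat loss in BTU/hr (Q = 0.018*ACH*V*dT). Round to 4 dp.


Q = 0.018 * 1.12 * 355 * 29.4 = 210.4099 BTU/hr

210.4099 BTU/hr


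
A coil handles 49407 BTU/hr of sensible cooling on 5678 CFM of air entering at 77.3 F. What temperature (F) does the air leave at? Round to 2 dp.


dT = 49407/(1.08*5678) = 8.0569
T_leave = 77.3 - 8.0569 = 69.24 F

69.24 F


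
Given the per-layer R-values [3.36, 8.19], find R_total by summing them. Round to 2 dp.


R_total = 3.36 + 8.19 = 11.55

11.55


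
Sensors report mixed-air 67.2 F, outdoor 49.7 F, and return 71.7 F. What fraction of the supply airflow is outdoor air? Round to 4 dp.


frac = (67.2 - 71.7) / (49.7 - 71.7) = 0.2045

0.2045


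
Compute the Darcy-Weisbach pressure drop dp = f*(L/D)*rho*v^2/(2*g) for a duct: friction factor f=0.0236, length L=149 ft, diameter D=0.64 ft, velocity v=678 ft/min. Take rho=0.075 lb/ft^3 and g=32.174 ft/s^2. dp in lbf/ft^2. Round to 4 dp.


v_fps = 678/60 = 11.3 ft/s
dp = 0.0236*(149/0.64)*0.075*11.3^2/(2*32.174) = 0.8177 lbf/ft^2

0.8177 lbf/ft^2


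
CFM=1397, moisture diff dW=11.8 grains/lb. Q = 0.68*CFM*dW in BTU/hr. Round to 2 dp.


Q = 0.68 * 1397 * 11.8 = 11209.53 BTU/hr

11209.53 BTU/hr


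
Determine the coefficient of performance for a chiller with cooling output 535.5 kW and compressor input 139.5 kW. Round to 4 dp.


COP = 535.5 / 139.5 = 3.8387

3.8387


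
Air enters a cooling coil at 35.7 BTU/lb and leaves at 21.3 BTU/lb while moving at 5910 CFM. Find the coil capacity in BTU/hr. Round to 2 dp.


Q = 4.5 * 5910 * (35.7 - 21.3) = 382968.00 BTU/hr

382968.00 BTU/hr


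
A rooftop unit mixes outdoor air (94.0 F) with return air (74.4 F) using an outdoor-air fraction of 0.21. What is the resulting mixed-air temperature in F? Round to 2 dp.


T_mix = 0.21*94.0 + 0.79*74.4 = 78.52 F

78.52 F


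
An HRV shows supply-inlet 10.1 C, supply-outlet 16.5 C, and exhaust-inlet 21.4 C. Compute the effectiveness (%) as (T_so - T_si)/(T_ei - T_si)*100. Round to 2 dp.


eff = (16.5-10.1)/(21.4-10.1)*100 = 56.64 %

56.64 %


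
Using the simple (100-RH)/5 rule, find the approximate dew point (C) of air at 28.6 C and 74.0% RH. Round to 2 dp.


Td = 28.6 - (100-74.0)/5 = 23.40 C

23.40 C


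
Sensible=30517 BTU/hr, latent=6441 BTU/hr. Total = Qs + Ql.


Qt = 30517 + 6441 = 36958 BTU/hr

36958 BTU/hr


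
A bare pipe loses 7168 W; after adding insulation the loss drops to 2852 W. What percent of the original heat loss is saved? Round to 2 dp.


Savings = ((7168-2852)/7168)*100 = 60.21 %

60.21 %


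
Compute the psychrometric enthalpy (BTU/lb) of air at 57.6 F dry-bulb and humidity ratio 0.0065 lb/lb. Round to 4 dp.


h = 0.24*57.6 + 0.0065*(1061+0.444*57.6) = 20.8867 BTU/lb

20.8867 BTU/lb


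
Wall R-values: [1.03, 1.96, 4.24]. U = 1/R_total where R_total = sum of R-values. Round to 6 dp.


R_total = 1.03 + 1.96 + 4.24 = 7.23
U = 1/7.23 = 0.138313

0.138313


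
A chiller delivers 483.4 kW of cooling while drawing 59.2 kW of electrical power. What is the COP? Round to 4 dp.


COP = 483.4 / 59.2 = 8.1655

8.1655


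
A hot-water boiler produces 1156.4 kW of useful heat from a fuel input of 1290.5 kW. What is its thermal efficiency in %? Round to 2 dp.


eta = (1156.4/1290.5)*100 = 89.61 %

89.61 %


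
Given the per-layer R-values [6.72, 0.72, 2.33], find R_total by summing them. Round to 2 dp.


R_total = 6.72 + 0.72 + 2.33 = 9.77

9.77


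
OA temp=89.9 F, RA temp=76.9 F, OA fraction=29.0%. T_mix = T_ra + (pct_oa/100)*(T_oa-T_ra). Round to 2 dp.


T_mix = 76.9 + (29.0/100)*(89.9-76.9) = 80.67 F

80.67 F


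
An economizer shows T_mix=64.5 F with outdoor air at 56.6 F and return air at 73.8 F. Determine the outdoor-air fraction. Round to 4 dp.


frac = (64.5 - 73.8) / (56.6 - 73.8) = 0.5407

0.5407


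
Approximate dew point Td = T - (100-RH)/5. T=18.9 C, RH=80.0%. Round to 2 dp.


Td = 18.9 - (100-80.0)/5 = 14.90 C

14.90 C


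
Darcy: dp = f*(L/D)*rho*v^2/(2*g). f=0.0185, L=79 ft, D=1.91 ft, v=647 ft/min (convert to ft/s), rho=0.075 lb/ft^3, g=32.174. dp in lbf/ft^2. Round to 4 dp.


v_fps = 647/60 = 10.7833 ft/s
dp = 0.0185*(79/1.91)*0.075*10.7833^2/(2*32.174) = 0.1037 lbf/ft^2

0.1037 lbf/ft^2


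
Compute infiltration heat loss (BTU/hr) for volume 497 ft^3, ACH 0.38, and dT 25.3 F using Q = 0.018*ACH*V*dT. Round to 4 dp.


Q = 0.018 * 0.38 * 497 * 25.3 = 86.0068 BTU/hr

86.0068 BTU/hr


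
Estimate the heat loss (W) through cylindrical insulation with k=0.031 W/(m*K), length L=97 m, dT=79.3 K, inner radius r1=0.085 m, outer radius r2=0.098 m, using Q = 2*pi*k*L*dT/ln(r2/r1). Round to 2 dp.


Q = 2*pi*0.031*97*79.3/ln(0.098/0.085) = 10527.67 W

10527.67 W


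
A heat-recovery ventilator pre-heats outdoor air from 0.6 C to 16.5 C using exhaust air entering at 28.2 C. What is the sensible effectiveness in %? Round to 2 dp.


eff = (16.5-0.6)/(28.2-0.6)*100 = 57.61 %

57.61 %


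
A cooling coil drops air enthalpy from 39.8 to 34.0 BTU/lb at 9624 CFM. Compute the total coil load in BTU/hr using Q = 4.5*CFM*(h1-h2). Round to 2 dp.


Q = 4.5 * 9624 * (39.8 - 34.0) = 251186.40 BTU/hr

251186.40 BTU/hr


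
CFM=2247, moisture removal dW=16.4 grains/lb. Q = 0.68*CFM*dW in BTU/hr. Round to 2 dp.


Q = 0.68 * 2247 * 16.4 = 25058.54 BTU/hr

25058.54 BTU/hr


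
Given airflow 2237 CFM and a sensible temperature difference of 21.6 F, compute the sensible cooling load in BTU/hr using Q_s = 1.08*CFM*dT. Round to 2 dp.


Q = 1.08 * 2237 * 21.6 = 52184.74 BTU/hr

52184.74 BTU/hr


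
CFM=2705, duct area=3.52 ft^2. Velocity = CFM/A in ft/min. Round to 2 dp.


V = 2705 / 3.52 = 768.47 ft/min

768.47 ft/min


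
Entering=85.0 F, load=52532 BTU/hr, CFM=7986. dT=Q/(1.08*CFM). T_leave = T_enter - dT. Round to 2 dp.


dT = 52532/(1.08*7986) = 6.0908
T_leave = 85.0 - 6.0908 = 78.91 F

78.91 F


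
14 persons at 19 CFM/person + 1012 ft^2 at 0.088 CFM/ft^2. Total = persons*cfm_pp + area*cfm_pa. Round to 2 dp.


Total = 14*19 + 1012*0.088 = 355.06 CFM

355.06 CFM


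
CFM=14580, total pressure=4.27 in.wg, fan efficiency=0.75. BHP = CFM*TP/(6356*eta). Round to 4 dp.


BHP = 14580 * 4.27 / (6356 * 0.75) = 13.0599 hp

13.0599 hp


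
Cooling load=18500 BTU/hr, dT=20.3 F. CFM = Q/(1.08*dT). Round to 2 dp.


CFM = 18500 / (1.08 * 20.3) = 843.82

843.82 CFM


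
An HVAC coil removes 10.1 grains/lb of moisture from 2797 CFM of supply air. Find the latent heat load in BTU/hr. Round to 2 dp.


Q = 0.68 * 2797 * 10.1 = 19209.80 BTU/hr

19209.80 BTU/hr


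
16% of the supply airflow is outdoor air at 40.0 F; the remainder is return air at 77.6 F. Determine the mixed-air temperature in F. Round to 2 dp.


T_mix = 0.16*40.0 + 0.84*77.6 = 71.58 F

71.58 F


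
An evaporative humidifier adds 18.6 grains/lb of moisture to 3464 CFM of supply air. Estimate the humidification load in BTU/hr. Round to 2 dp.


Q = 0.68 * 3464 * 18.6 = 43812.67 BTU/hr

43812.67 BTU/hr


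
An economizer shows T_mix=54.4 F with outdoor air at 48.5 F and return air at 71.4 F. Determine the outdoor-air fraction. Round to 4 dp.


frac = (54.4 - 71.4) / (48.5 - 71.4) = 0.7424

0.7424


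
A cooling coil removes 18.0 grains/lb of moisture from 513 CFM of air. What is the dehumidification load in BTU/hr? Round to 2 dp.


Q = 0.68 * 513 * 18.0 = 6279.12 BTU/hr

6279.12 BTU/hr


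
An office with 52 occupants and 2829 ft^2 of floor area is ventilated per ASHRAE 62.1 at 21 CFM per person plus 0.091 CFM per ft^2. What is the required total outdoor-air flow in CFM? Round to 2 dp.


Total = 52*21 + 2829*0.091 = 1349.44 CFM

1349.44 CFM


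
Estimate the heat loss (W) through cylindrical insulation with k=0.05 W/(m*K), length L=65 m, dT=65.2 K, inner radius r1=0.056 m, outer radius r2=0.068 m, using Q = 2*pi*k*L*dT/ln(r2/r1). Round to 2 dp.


Q = 2*pi*0.05*65*65.2/ln(0.068/0.056) = 6857.41 W

6857.41 W


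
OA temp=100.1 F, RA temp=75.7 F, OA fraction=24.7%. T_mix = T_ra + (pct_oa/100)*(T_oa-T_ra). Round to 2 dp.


T_mix = 75.7 + (24.7/100)*(100.1-75.7) = 81.73 F

81.73 F


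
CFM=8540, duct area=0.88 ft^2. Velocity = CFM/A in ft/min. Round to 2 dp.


V = 8540 / 0.88 = 9704.55 ft/min

9704.55 ft/min


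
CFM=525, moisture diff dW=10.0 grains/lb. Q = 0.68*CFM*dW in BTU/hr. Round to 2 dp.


Q = 0.68 * 525 * 10.0 = 3570.00 BTU/hr

3570.00 BTU/hr


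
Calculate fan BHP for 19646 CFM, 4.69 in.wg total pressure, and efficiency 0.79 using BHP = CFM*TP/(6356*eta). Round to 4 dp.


BHP = 19646 * 4.69 / (6356 * 0.79) = 18.3500 hp

18.3500 hp


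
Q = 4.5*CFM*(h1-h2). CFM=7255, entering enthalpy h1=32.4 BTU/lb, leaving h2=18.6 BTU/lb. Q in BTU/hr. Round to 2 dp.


Q = 4.5 * 7255 * (32.4 - 18.6) = 450535.50 BTU/hr

450535.50 BTU/hr


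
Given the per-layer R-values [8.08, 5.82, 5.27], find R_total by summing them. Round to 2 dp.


R_total = 8.08 + 5.82 + 5.27 = 19.17

19.17


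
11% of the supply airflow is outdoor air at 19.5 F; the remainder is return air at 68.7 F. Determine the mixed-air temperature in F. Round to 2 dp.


T_mix = 0.11*19.5 + 0.89*68.7 = 63.29 F

63.29 F


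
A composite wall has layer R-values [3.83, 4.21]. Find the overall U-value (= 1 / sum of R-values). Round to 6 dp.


R_total = 3.83 + 4.21 = 8.04
U = 1/8.04 = 0.124378

0.124378


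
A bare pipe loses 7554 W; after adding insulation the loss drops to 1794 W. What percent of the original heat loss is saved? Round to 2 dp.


Savings = ((7554-1794)/7554)*100 = 76.25 %

76.25 %


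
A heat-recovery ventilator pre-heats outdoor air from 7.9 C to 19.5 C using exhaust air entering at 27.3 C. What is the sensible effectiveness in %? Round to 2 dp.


eff = (19.5-7.9)/(27.3-7.9)*100 = 59.79 %

59.79 %


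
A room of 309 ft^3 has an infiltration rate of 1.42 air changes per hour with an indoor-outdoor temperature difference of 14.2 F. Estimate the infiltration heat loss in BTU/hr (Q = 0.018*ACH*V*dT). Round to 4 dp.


Q = 0.018 * 1.42 * 309 * 14.2 = 112.1522 BTU/hr

112.1522 BTU/hr


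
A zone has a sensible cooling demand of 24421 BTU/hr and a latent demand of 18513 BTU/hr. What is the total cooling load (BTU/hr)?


Qt = 24421 + 18513 = 42934 BTU/hr

42934 BTU/hr


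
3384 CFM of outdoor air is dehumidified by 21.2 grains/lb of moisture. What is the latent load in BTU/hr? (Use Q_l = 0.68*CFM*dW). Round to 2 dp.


Q = 0.68 * 3384 * 21.2 = 48783.74 BTU/hr

48783.74 BTU/hr


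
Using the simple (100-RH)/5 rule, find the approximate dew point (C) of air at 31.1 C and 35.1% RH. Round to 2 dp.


Td = 31.1 - (100-35.1)/5 = 18.12 C

18.12 C


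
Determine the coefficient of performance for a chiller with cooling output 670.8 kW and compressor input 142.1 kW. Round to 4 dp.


COP = 670.8 / 142.1 = 4.7206

4.7206


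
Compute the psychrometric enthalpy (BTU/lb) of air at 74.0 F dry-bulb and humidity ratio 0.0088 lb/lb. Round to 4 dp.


h = 0.24*74.0 + 0.0088*(1061+0.444*74.0) = 27.3859 BTU/lb

27.3859 BTU/lb


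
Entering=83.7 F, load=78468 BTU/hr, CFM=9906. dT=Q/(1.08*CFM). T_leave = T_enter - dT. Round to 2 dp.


dT = 78468/(1.08*9906) = 7.3345
T_leave = 83.7 - 7.3345 = 76.37 F

76.37 F


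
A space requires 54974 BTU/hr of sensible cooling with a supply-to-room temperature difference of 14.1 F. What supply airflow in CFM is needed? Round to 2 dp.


CFM = 54974 / (1.08 * 14.1) = 3610.06

3610.06 CFM


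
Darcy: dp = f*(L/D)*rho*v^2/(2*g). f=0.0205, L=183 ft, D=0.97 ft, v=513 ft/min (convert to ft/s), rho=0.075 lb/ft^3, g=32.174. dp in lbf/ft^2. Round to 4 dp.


v_fps = 513/60 = 8.55 ft/s
dp = 0.0205*(183/0.97)*0.075*8.55^2/(2*32.174) = 0.3295 lbf/ft^2

0.3295 lbf/ft^2


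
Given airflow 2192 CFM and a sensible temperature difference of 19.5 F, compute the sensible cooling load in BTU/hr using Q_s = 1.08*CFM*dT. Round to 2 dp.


Q = 1.08 * 2192 * 19.5 = 46163.52 BTU/hr

46163.52 BTU/hr


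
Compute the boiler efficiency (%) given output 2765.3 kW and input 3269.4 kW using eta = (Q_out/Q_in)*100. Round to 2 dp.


eta = (2765.3/3269.4)*100 = 84.58 %

84.58 %


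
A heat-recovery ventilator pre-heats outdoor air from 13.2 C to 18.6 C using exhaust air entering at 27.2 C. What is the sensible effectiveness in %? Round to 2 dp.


eff = (18.6-13.2)/(27.2-13.2)*100 = 38.57 %

38.57 %


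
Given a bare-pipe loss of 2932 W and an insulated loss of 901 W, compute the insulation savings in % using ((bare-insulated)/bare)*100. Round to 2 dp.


Savings = ((2932-901)/2932)*100 = 69.27 %

69.27 %


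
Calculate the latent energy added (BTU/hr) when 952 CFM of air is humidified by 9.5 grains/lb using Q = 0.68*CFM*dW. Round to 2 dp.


Q = 0.68 * 952 * 9.5 = 6149.92 BTU/hr

6149.92 BTU/hr


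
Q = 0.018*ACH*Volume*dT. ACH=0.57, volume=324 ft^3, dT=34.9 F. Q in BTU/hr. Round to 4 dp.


Q = 0.018 * 0.57 * 324 * 34.9 = 116.0160 BTU/hr

116.0160 BTU/hr


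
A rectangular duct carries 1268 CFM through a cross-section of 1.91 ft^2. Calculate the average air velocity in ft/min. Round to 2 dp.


V = 1268 / 1.91 = 663.87 ft/min

663.87 ft/min


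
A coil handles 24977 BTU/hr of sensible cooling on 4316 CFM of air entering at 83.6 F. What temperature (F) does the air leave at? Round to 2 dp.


dT = 24977/(1.08*4316) = 5.3584
T_leave = 83.6 - 5.3584 = 78.24 F

78.24 F


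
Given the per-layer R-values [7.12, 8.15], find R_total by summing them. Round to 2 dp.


R_total = 7.12 + 8.15 = 15.27

15.27


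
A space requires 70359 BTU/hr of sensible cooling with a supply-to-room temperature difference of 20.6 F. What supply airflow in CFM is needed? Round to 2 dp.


CFM = 70359 / (1.08 * 20.6) = 3162.49

3162.49 CFM


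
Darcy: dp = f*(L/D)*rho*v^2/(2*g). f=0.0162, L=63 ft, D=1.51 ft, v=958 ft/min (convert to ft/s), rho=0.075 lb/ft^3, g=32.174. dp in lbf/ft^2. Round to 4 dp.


v_fps = 958/60 = 15.9667 ft/s
dp = 0.0162*(63/1.51)*0.075*15.9667^2/(2*32.174) = 0.2008 lbf/ft^2

0.2008 lbf/ft^2


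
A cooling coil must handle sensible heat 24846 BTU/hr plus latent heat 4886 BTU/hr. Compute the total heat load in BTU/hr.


Qt = 24846 + 4886 = 29732 BTU/hr

29732 BTU/hr


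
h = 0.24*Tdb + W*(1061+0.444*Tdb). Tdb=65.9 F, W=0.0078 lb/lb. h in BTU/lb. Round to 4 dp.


h = 0.24*65.9 + 0.0078*(1061+0.444*65.9) = 24.3200 BTU/lb

24.3200 BTU/lb


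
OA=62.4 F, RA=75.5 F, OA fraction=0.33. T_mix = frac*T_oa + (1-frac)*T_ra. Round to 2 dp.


T_mix = 0.33*62.4 + 0.67*75.5 = 71.18 F

71.18 F


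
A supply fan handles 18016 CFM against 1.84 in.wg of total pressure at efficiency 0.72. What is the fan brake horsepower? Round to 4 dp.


BHP = 18016 * 1.84 / (6356 * 0.72) = 7.2437 hp

7.2437 hp


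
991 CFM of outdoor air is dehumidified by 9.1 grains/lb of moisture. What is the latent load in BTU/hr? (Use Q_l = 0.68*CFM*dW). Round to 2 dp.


Q = 0.68 * 991 * 9.1 = 6132.31 BTU/hr

6132.31 BTU/hr


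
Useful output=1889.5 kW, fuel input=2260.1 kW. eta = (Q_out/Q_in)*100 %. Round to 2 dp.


eta = (1889.5/2260.1)*100 = 83.60 %

83.60 %


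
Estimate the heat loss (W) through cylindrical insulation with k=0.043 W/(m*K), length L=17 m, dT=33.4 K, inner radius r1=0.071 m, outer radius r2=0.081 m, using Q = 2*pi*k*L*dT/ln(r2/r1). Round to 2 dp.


Q = 2*pi*0.043*17*33.4/ln(0.081/0.071) = 1164.21 W

1164.21 W


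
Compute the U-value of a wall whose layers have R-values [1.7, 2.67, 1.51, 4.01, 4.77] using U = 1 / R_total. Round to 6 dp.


R_total = 1.7 + 2.67 + 1.51 + 4.01 + 4.77 = 14.66
U = 1/14.66 = 0.068213

0.068213


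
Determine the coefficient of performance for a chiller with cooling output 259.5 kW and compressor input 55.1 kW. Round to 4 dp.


COP = 259.5 / 55.1 = 4.7096

4.7096


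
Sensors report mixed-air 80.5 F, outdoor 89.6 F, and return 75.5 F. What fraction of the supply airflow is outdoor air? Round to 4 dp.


frac = (80.5 - 75.5) / (89.6 - 75.5) = 0.3546

0.3546


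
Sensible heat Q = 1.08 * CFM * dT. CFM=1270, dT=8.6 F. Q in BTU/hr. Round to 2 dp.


Q = 1.08 * 1270 * 8.6 = 11795.76 BTU/hr

11795.76 BTU/hr


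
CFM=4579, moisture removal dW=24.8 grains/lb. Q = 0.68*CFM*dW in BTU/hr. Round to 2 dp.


Q = 0.68 * 4579 * 24.8 = 77220.26 BTU/hr

77220.26 BTU/hr


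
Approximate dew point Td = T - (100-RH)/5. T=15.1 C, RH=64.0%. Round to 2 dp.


Td = 15.1 - (100-64.0)/5 = 7.90 C

7.90 C


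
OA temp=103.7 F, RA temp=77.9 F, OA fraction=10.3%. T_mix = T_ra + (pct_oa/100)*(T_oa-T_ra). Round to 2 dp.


T_mix = 77.9 + (10.3/100)*(103.7-77.9) = 80.56 F

80.56 F


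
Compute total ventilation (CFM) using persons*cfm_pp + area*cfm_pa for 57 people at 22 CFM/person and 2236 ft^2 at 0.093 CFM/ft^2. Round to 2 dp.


Total = 57*22 + 2236*0.093 = 1461.95 CFM

1461.95 CFM


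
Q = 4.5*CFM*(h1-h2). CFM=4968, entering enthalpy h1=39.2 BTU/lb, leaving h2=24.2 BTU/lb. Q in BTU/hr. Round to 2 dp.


Q = 4.5 * 4968 * (39.2 - 24.2) = 335340.00 BTU/hr

335340.00 BTU/hr


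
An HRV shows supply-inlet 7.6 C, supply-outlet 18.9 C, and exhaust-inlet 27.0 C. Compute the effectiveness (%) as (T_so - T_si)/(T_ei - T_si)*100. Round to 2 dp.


eff = (18.9-7.6)/(27.0-7.6)*100 = 58.25 %

58.25 %


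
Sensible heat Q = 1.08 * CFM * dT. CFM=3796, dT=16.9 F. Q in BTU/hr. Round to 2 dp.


Q = 1.08 * 3796 * 16.9 = 69284.59 BTU/hr

69284.59 BTU/hr


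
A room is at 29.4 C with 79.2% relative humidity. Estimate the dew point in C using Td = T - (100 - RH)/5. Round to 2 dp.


Td = 29.4 - (100-79.2)/5 = 25.24 C

25.24 C


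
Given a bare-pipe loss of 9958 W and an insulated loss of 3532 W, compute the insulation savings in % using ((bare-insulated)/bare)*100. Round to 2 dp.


Savings = ((9958-3532)/9958)*100 = 64.53 %

64.53 %


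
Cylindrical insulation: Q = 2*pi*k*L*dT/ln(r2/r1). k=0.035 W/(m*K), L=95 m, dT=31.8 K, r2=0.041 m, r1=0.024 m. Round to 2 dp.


Q = 2*pi*0.035*95*31.8/ln(0.041/0.024) = 1240.58 W

1240.58 W
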